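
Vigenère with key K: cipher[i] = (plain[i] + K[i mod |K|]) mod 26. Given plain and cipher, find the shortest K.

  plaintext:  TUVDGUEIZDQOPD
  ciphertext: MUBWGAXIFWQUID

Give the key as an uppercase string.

TAG

  i= 0: M-T = 19 → T
  i= 1: U-U =  0 → A
  i= 2: B-V =  6 → G
  i= 3: W-D = 19 → T
  i= 4: G-G =  0 → A
  i= 5: A-U =  6 → G
  i= 6: X-E = 19 → T
  i= 7: I-I =  0 → A
  i= 8: F-Z =  6 → G
  i= 9: W-D = 19 → T
  i=10: Q-Q =  0 → A
  i=11: U-O =  6 → G
  i=12: I-P = 19 → T
  i=13: D-D =  0 → A
  shifts repeat with period 3: TAG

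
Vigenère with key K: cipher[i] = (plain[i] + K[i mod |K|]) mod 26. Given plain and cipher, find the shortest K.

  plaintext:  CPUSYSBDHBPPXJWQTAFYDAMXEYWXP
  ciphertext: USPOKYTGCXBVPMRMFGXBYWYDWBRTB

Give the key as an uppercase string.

  i= 0: U-C = 18 → S
  i= 1: S-P =  3 → D
  i= 2: P-U = 21 → V
  i= 3: O-S = 22 → W
  i= 4: K-Y = 12 → M
  i= 5: Y-S =  6 → G
  i= 6: T-B = 18 → S
  i= 7: G-D =  3 → D
  i= 8: C-H = 21 → V
  i= 9: X-B = 22 → W
  i=10: B-P = 12 → M
  i=11: V-P =  6 → G
  i=12: P-X = 18 → S
  i=13: M-J =  3 → D
  i=14: R-W = 21 → V
  i=15: M-Q = 22 → W
  i=16: F-T = 12 → M
  i=17: G-A =  6 → G
  i=18: X-F = 18 → S
  i=19: B-Y =  3 → D
  i=20: Y-D = 21 → V
  i=21: W-A = 22 → W
  i=22: Y-M = 12 → M
  i=23: D-X =  6 → G
  i=24: W-E = 18 → S
  i=25: B-Y =  3 → D
  i=26: R-W = 21 → V
  i=27: T-X = 22 → W
  i=28: B-P = 12 → M
  shifts repeat with period 6: SDVWMG

SDVWMG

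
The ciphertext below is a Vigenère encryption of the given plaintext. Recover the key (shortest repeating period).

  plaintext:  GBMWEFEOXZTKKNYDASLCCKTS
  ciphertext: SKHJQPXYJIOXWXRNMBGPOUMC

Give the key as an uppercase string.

MJVNMKTK

  i= 0: S-G = 12 → M
  i= 1: K-B =  9 → J
  i= 2: H-M = 21 → V
  i= 3: J-W = 13 → N
  i= 4: Q-E = 12 → M
  i= 5: P-F = 10 → K
  i= 6: X-E = 19 → T
  i= 7: Y-O = 10 → K
  i= 8: J-X = 12 → M
  i= 9: I-Z =  9 → J
  i=10: O-T = 21 → V
  i=11: X-K = 13 → N
  i=12: W-K = 12 → M
  i=13: X-N = 10 → K
  i=14: R-Y = 19 → T
  i=15: N-D = 10 → K
  i=16: M-A = 12 → M
  i=17: B-S =  9 → J
  i=18: G-L = 21 → V
  i=19: P-C = 13 → N
  i=20: O-C = 12 → M
  i=21: U-K = 10 → K
  i=22: M-T = 19 → T
  i=23: C-S = 10 → K
  shifts repeat with period 8: MJVNMKTK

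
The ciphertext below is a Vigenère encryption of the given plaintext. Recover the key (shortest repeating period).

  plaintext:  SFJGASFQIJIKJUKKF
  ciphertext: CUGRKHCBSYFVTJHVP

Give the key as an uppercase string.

  i= 0: C-S = 10 → K
  i= 1: U-F = 15 → P
  i= 2: G-J = 23 → X
  i= 3: R-G = 11 → L
  i= 4: K-A = 10 → K
  i= 5: H-S = 15 → P
  i= 6: C-F = 23 → X
  i= 7: B-Q = 11 → L
  i= 8: S-I = 10 → K
  i= 9: Y-J = 15 → P
  i=10: F-I = 23 → X
  i=11: V-K = 11 → L
  i=12: T-J = 10 → K
  i=13: J-U = 15 → P
  i=14: H-K = 23 → X
  i=15: V-K = 11 → L
  i=16: P-F = 10 → K
  shifts repeat with period 4: KPXL

KPXL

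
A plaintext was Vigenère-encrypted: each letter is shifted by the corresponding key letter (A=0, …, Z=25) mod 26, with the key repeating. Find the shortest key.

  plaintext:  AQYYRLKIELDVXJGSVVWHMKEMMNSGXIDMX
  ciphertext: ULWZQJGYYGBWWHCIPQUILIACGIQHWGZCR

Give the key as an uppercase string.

  i= 0: U-A = 20 → U
  i= 1: L-Q = 21 → V
  i= 2: W-Y = 24 → Y
  i= 3: Z-Y =  1 → B
  i= 4: Q-R = 25 → Z
  i= 5: J-L = 24 → Y
  i= 6: G-K = 22 → W
  i= 7: Y-I = 16 → Q
  i= 8: Y-E = 20 → U
  i= 9: G-L = 21 → V
  i=10: B-D = 24 → Y
  i=11: W-V =  1 → B
  i=12: W-X = 25 → Z
  i=13: H-J = 24 → Y
  i=14: C-G = 22 → W
  i=15: I-S = 16 → Q
  i=16: P-V = 20 → U
  i=17: Q-V = 21 → V
  i=18: U-W = 24 → Y
  i=19: I-H =  1 → B
  i=20: L-M = 25 → Z
  i=21: I-K = 24 → Y
  i=22: A-E = 22 → W
  i=23: C-M = 16 → Q
  i=24: G-M = 20 → U
  i=25: I-N = 21 → V
  i=26: Q-S = 24 → Y
  i=27: H-G =  1 → B
  i=28: W-X = 25 → Z
  i=29: G-I = 24 → Y
  i=30: Z-D = 22 → W
  i=31: C-M = 16 → Q
  i=32: R-X = 20 → U
  shifts repeat with period 8: UVYBZYWQ

UVYBZYWQ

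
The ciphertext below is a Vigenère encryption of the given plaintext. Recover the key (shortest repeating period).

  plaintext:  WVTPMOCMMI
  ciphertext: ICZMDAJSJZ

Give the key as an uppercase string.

MHGXR

  i= 0: I-W = 12 → M
  i= 1: C-V =  7 → H
  i= 2: Z-T =  6 → G
  i= 3: M-P = 23 → X
  i= 4: D-M = 17 → R
  i= 5: A-O = 12 → M
  i= 6: J-C =  7 → H
  i= 7: S-M =  6 → G
  i= 8: J-M = 23 → X
  i= 9: Z-I = 17 → R
  shifts repeat with period 5: MHGXR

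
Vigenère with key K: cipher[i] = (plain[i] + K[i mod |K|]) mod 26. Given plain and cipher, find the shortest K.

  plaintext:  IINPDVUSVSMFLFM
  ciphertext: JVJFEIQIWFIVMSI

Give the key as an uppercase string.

BNWQ

  i= 0: J-I =  1 → B
  i= 1: V-I = 13 → N
  i= 2: J-N = 22 → W
  i= 3: F-P = 16 → Q
  i= 4: E-D =  1 → B
  i= 5: I-V = 13 → N
  i= 6: Q-U = 22 → W
  i= 7: I-S = 16 → Q
  i= 8: W-V =  1 → B
  i= 9: F-S = 13 → N
  i=10: I-M = 22 → W
  i=11: V-F = 16 → Q
  i=12: M-L =  1 → B
  i=13: S-F = 13 → N
  i=14: I-M = 22 → W
  shifts repeat with period 4: BNWQ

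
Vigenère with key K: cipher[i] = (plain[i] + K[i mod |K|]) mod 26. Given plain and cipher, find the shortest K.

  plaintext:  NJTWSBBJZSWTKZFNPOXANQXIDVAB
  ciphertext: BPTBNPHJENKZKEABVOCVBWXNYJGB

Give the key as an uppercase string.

  i= 0: B-N = 14 → O
  i= 1: P-J =  6 → G
  i= 2: T-T =  0 → A
  i= 3: B-W =  5 → F
  i= 4: N-S = 21 → V
  i= 5: P-B = 14 → O
  i= 6: H-B =  6 → G
  i= 7: J-J =  0 → A
  i= 8: E-Z =  5 → F
  i= 9: N-S = 21 → V
  i=10: K-W = 14 → O
  i=11: Z-T =  6 → G
  i=12: K-K =  0 → A
  i=13: E-Z =  5 → F
  i=14: A-F = 21 → V
  i=15: B-N = 14 → O
  i=16: V-P =  6 → G
  i=17: O-O =  0 → A
  i=18: C-X =  5 → F
  i=19: V-A = 21 → V
  i=20: B-N = 14 → O
  i=21: W-Q =  6 → G
  i=22: X-X =  0 → A
  i=23: N-I =  5 → F
  i=24: Y-D = 21 → V
  i=25: J-V = 14 → O
  i=26: G-A =  6 → G
  i=27: B-B =  0 → A
  shifts repeat with period 5: OGAFV

OGAFV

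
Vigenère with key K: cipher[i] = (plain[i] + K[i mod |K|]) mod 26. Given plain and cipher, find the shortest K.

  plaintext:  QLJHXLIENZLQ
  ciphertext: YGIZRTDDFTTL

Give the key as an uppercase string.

IVZSU

  i= 0: Y-Q =  8 → I
  i= 1: G-L = 21 → V
  i= 2: I-J = 25 → Z
  i= 3: Z-H = 18 → S
  i= 4: R-X = 20 → U
  i= 5: T-L =  8 → I
  i= 6: D-I = 21 → V
  i= 7: D-E = 25 → Z
  i= 8: F-N = 18 → S
  i= 9: T-Z = 20 → U
  i=10: T-L =  8 → I
  i=11: L-Q = 21 → V
  shifts repeat with period 5: IVZSU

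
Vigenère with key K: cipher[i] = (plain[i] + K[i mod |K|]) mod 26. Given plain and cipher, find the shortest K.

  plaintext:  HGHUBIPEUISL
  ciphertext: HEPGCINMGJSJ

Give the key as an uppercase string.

AYIMB

  i= 0: H-H =  0 → A
  i= 1: E-G = 24 → Y
  i= 2: P-H =  8 → I
  i= 3: G-U = 12 → M
  i= 4: C-B =  1 → B
  i= 5: I-I =  0 → A
  i= 6: N-P = 24 → Y
  i= 7: M-E =  8 → I
  i= 8: G-U = 12 → M
  i= 9: J-I =  1 → B
  i=10: S-S =  0 → A
  i=11: J-L = 24 → Y
  shifts repeat with period 5: AYIMB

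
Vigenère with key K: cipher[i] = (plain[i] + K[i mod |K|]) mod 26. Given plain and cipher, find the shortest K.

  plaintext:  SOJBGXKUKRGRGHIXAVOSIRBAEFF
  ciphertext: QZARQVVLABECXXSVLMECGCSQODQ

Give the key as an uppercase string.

YLRQK

  i= 0: Q-S = 24 → Y
  i= 1: Z-O = 11 → L
  i= 2: A-J = 17 → R
  i= 3: R-B = 16 → Q
  i= 4: Q-G = 10 → K
  i= 5: V-X = 24 → Y
  i= 6: V-K = 11 → L
  i= 7: L-U = 17 → R
  i= 8: A-K = 16 → Q
  i= 9: B-R = 10 → K
  i=10: E-G = 24 → Y
  i=11: C-R = 11 → L
  i=12: X-G = 17 → R
  i=13: X-H = 16 → Q
  i=14: S-I = 10 → K
  i=15: V-X = 24 → Y
  i=16: L-A = 11 → L
  i=17: M-V = 17 → R
  i=18: E-O = 16 → Q
  i=19: C-S = 10 → K
  i=20: G-I = 24 → Y
  i=21: C-R = 11 → L
  i=22: S-B = 17 → R
  i=23: Q-A = 16 → Q
  i=24: O-E = 10 → K
  i=25: D-F = 24 → Y
  i=26: Q-F = 11 → L
  shifts repeat with period 5: YLRQK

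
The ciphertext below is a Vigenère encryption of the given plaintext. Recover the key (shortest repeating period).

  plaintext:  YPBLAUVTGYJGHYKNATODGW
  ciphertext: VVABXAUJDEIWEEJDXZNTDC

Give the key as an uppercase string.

XGZQ

  i= 0: V-Y = 23 → X
  i= 1: V-P =  6 → G
  i= 2: A-B = 25 → Z
  i= 3: B-L = 16 → Q
  i= 4: X-A = 23 → X
  i= 5: A-U =  6 → G
  i= 6: U-V = 25 → Z
  i= 7: J-T = 16 → Q
  i= 8: D-G = 23 → X
  i= 9: E-Y =  6 → G
  i=10: I-J = 25 → Z
  i=11: W-G = 16 → Q
  i=12: E-H = 23 → X
  i=13: E-Y =  6 → G
  i=14: J-K = 25 → Z
  i=15: D-N = 16 → Q
  i=16: X-A = 23 → X
  i=17: Z-T =  6 → G
  i=18: N-O = 25 → Z
  i=19: T-D = 16 → Q
  i=20: D-G = 23 → X
  i=21: C-W =  6 → G
  shifts repeat with period 4: XGZQ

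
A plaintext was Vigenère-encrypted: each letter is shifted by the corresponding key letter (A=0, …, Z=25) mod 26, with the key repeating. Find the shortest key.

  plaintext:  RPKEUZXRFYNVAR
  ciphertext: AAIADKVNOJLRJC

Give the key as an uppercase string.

JLYW

  i= 0: A-R =  9 → J
  i= 1: A-P = 11 → L
  i= 2: I-K = 24 → Y
  i= 3: A-E = 22 → W
  i= 4: D-U =  9 → J
  i= 5: K-Z = 11 → L
  i= 6: V-X = 24 → Y
  i= 7: N-R = 22 → W
  i= 8: O-F =  9 → J
  i= 9: J-Y = 11 → L
  i=10: L-N = 24 → Y
  i=11: R-V = 22 → W
  i=12: J-A =  9 → J
  i=13: C-R = 11 → L
  shifts repeat with period 4: JLYW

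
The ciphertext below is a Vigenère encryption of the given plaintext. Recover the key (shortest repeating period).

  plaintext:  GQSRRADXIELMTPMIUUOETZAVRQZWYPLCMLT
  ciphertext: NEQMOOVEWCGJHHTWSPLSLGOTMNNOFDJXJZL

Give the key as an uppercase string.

HOYVXOS

  i= 0: N-G =  7 → H
  i= 1: E-Q = 14 → O
  i= 2: Q-S = 24 → Y
  i= 3: M-R = 21 → V
  i= 4: O-R = 23 → X
  i= 5: O-A = 14 → O
  i= 6: V-D = 18 → S
  i= 7: E-X =  7 → H
  i= 8: W-I = 14 → O
  i= 9: C-E = 24 → Y
  i=10: G-L = 21 → V
  i=11: J-M = 23 → X
  i=12: H-T = 14 → O
  i=13: H-P = 18 → S
  i=14: T-M =  7 → H
  i=15: W-I = 14 → O
  i=16: S-U = 24 → Y
  i=17: P-U = 21 → V
  i=18: L-O = 23 → X
  i=19: S-E = 14 → O
  i=20: L-T = 18 → S
  i=21: G-Z =  7 → H
  i=22: O-A = 14 → O
  i=23: T-V = 24 → Y
  i=24: M-R = 21 → V
  i=25: N-Q = 23 → X
  i=26: N-Z = 14 → O
  i=27: O-W = 18 → S
  i=28: F-Y =  7 → H
  i=29: D-P = 14 → O
  i=30: J-L = 24 → Y
  i=31: X-C = 21 → V
  i=32: J-M = 23 → X
  i=33: Z-L = 14 → O
  i=34: L-T = 18 → S
  shifts repeat with period 7: HOYVXOS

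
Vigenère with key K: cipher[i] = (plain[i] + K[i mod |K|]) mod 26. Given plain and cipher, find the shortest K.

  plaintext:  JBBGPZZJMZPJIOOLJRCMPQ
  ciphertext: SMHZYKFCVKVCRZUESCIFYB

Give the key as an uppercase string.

  i= 0: S-J =  9 → J
  i= 1: M-B = 11 → L
  i= 2: H-B =  6 → G
  i= 3: Z-G = 19 → T
  i= 4: Y-P =  9 → J
  i= 5: K-Z = 11 → L
  i= 6: F-Z =  6 → G
  i= 7: C-J = 19 → T
  i= 8: V-M =  9 → J
  i= 9: K-Z = 11 → L
  i=10: V-P =  6 → G
  i=11: C-J = 19 → T
  i=12: R-I =  9 → J
  i=13: Z-O = 11 → L
  i=14: U-O =  6 → G
  i=15: E-L = 19 → T
  i=16: S-J =  9 → J
  i=17: C-R = 11 → L
  i=18: I-C =  6 → G
  i=19: F-M = 19 → T
  i=20: Y-P =  9 → J
  i=21: B-Q = 11 → L
  shifts repeat with period 4: JLGT

JLGT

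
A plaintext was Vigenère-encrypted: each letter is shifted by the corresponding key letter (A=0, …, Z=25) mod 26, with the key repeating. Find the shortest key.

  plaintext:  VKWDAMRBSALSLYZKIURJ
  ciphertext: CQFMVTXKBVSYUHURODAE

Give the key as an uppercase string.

HGJJV

  i= 0: C-V =  7 → H
  i= 1: Q-K =  6 → G
  i= 2: F-W =  9 → J
  i= 3: M-D =  9 → J
  i= 4: V-A = 21 → V
  i= 5: T-M =  7 → H
  i= 6: X-R =  6 → G
  i= 7: K-B =  9 → J
  i= 8: B-S =  9 → J
  i= 9: V-A = 21 → V
  i=10: S-L =  7 → H
  i=11: Y-S =  6 → G
  i=12: U-L =  9 → J
  i=13: H-Y =  9 → J
  i=14: U-Z = 21 → V
  i=15: R-K =  7 → H
  i=16: O-I =  6 → G
  i=17: D-U =  9 → J
  i=18: A-R =  9 → J
  i=19: E-J = 21 → V
  shifts repeat with period 5: HGJJV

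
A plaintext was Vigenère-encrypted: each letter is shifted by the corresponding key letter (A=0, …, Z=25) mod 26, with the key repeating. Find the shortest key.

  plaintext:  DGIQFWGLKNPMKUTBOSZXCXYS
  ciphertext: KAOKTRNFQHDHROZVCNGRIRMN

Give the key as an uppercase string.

  i= 0: K-D =  7 → H
  i= 1: A-G = 20 → U
  i= 2: O-I =  6 → G
  i= 3: K-Q = 20 → U
  i= 4: T-F = 14 → O
  i= 5: R-W = 21 → V
  i= 6: N-G =  7 → H
  i= 7: F-L = 20 → U
  i= 8: Q-K =  6 → G
  i= 9: H-N = 20 → U
  i=10: D-P = 14 → O
  i=11: H-M = 21 → V
  i=12: R-K =  7 → H
  i=13: O-U = 20 → U
  i=14: Z-T =  6 → G
  i=15: V-B = 20 → U
  i=16: C-O = 14 → O
  i=17: N-S = 21 → V
  i=18: G-Z =  7 → H
  i=19: R-X = 20 → U
  i=20: I-C =  6 → G
  i=21: R-X = 20 → U
  i=22: M-Y = 14 → O
  i=23: N-S = 21 → V
  shifts repeat with period 6: HUGUOV

HUGUOV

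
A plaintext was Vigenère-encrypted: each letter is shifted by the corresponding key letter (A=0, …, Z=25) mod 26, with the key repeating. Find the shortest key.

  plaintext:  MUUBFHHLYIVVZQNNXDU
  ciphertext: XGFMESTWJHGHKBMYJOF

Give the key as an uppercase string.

  i= 0: X-M = 11 → L
  i= 1: G-U = 12 → M
  i= 2: F-U = 11 → L
  i= 3: M-B = 11 → L
  i= 4: E-F = 25 → Z
  i= 5: S-H = 11 → L
  i= 6: T-H = 12 → M
  i= 7: W-L = 11 → L
  i= 8: J-Y = 11 → L
  i= 9: H-I = 25 → Z
  i=10: G-V = 11 → L
  i=11: H-V = 12 → M
  i=12: K-Z = 11 → L
  i=13: B-Q = 11 → L
  i=14: M-N = 25 → Z
  i=15: Y-N = 11 → L
  i=16: J-X = 12 → M
  i=17: O-D = 11 → L
  i=18: F-U = 11 → L
  shifts repeat with period 5: LMLLZ

LMLLZ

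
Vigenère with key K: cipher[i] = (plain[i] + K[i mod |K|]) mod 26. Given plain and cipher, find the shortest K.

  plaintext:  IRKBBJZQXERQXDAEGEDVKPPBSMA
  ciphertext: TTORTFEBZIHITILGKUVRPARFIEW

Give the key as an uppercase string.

  i= 0: T-I = 11 → L
  i= 1: T-R =  2 → C
  i= 2: O-K =  4 → E
  i= 3: R-B = 16 → Q
  i= 4: T-B = 18 → S
  i= 5: F-J = 22 → W
  i= 6: E-Z =  5 → F
  i= 7: B-Q = 11 → L
  i= 8: Z-X =  2 → C
  i= 9: I-E =  4 → E
  i=10: H-R = 16 → Q
  i=11: I-Q = 18 → S
  i=12: T-X = 22 → W
  i=13: I-D =  5 → F
  i=14: L-A = 11 → L
  i=15: G-E =  2 → C
  i=16: K-G =  4 → E
  i=17: U-E = 16 → Q
  i=18: V-D = 18 → S
  i=19: R-V = 22 → W
  i=20: P-K =  5 → F
  i=21: A-P = 11 → L
  i=22: R-P =  2 → C
  i=23: F-B =  4 → E
  i=24: I-S = 16 → Q
  i=25: E-M = 18 → S
  i=26: W-A = 22 → W
  shifts repeat with period 7: LCEQSWF

LCEQSWF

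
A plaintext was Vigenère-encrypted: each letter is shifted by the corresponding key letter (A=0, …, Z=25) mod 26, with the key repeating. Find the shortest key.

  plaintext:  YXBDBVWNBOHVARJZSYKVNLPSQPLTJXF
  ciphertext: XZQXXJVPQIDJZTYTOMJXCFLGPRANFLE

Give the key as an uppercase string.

  i= 0: X-Y = 25 → Z
  i= 1: Z-X =  2 → C
  i= 2: Q-B = 15 → P
  i= 3: X-D = 20 → U
  i= 4: X-B = 22 → W
  i= 5: J-V = 14 → O
  i= 6: V-W = 25 → Z
  i= 7: P-N =  2 → C
  i= 8: Q-B = 15 → P
  i= 9: I-O = 20 → U
  i=10: D-H = 22 → W
  i=11: J-V = 14 → O
  i=12: Z-A = 25 → Z
  i=13: T-R =  2 → C
  i=14: Y-J = 15 → P
  i=15: T-Z = 20 → U
  i=16: O-S = 22 → W
  i=17: M-Y = 14 → O
  i=18: J-K = 25 → Z
  i=19: X-V =  2 → C
  i=20: C-N = 15 → P
  i=21: F-L = 20 → U
  i=22: L-P = 22 → W
  i=23: G-S = 14 → O
  i=24: P-Q = 25 → Z
  i=25: R-P =  2 → C
  i=26: A-L = 15 → P
  i=27: N-T = 20 → U
  i=28: F-J = 22 → W
  i=29: L-X = 14 → O
  i=30: E-F = 25 → Z
  shifts repeat with period 6: ZCPUWO

ZCPUWO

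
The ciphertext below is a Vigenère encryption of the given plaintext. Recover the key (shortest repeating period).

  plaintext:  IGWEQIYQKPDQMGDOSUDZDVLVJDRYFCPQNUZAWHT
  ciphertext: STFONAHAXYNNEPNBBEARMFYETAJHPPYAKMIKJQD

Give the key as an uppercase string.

KNJKXSJ

  i= 0: S-I = 10 → K
  i= 1: T-G = 13 → N
  i= 2: F-W =  9 → J
  i= 3: O-E = 10 → K
  i= 4: N-Q = 23 → X
  i= 5: A-I = 18 → S
  i= 6: H-Y =  9 → J
  i= 7: A-Q = 10 → K
  i= 8: X-K = 13 → N
  i= 9: Y-P =  9 → J
  i=10: N-D = 10 → K
  i=11: N-Q = 23 → X
  i=12: E-M = 18 → S
  i=13: P-G =  9 → J
  i=14: N-D = 10 → K
  i=15: B-O = 13 → N
  i=16: B-S =  9 → J
  i=17: E-U = 10 → K
  i=18: A-D = 23 → X
  i=19: R-Z = 18 → S
  i=20: M-D =  9 → J
  i=21: F-V = 10 → K
  i=22: Y-L = 13 → N
  i=23: E-V =  9 → J
  i=24: T-J = 10 → K
  i=25: A-D = 23 → X
  i=26: J-R = 18 → S
  i=27: H-Y =  9 → J
  i=28: P-F = 10 → K
  i=29: P-C = 13 → N
  i=30: Y-P =  9 → J
  i=31: A-Q = 10 → K
  i=32: K-N = 23 → X
  i=33: M-U = 18 → S
  i=34: I-Z =  9 → J
  i=35: K-A = 10 → K
  i=36: J-W = 13 → N
  i=37: Q-H =  9 → J
  i=38: D-T = 10 → K
  shifts repeat with period 7: KNJKXSJ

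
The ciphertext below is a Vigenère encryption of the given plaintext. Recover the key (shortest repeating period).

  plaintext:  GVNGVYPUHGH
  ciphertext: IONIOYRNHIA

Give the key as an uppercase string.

  i= 0: I-G =  2 → C
  i= 1: O-V = 19 → T
  i= 2: N-N =  0 → A
  i= 3: I-G =  2 → C
  i= 4: O-V = 19 → T
  i= 5: Y-Y =  0 → A
  i= 6: R-P =  2 → C
  i= 7: N-U = 19 → T
  i= 8: H-H =  0 → A
  i= 9: I-G =  2 → C
  i=10: A-H = 19 → T
  shifts repeat with period 3: CTA

CTA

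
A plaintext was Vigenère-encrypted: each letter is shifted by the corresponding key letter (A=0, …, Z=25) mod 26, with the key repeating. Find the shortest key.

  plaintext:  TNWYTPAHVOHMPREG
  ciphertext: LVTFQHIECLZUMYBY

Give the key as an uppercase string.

  i= 0: L-T = 18 → S
  i= 1: V-N =  8 → I
  i= 2: T-W = 23 → X
  i= 3: F-Y =  7 → H
  i= 4: Q-T = 23 → X
  i= 5: H-P = 18 → S
  i= 6: I-A =  8 → I
  i= 7: E-H = 23 → X
  i= 8: C-V =  7 → H
  i= 9: L-O = 23 → X
  i=10: Z-H = 18 → S
  i=11: U-M =  8 → I
  i=12: M-P = 23 → X
  i=13: Y-R =  7 → H
  i=14: B-E = 23 → X
  i=15: Y-G = 18 → S
  shifts repeat with period 5: SIXHX

SIXHX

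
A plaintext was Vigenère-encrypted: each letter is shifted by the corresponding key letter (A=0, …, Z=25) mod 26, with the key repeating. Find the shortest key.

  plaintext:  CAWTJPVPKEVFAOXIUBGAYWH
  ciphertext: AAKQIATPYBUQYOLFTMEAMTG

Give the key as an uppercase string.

  i= 0: A-C = 24 → Y
  i= 1: A-A =  0 → A
  i= 2: K-W = 14 → O
  i= 3: Q-T = 23 → X
  i= 4: I-J = 25 → Z
  i= 5: A-P = 11 → L
  i= 6: T-V = 24 → Y
  i= 7: P-P =  0 → A
  i= 8: Y-K = 14 → O
  i= 9: B-E = 23 → X
  i=10: U-V = 25 → Z
  i=11: Q-F = 11 → L
  i=12: Y-A = 24 → Y
  i=13: O-O =  0 → A
  i=14: L-X = 14 → O
  i=15: F-I = 23 → X
  i=16: T-U = 25 → Z
  i=17: M-B = 11 → L
  i=18: E-G = 24 → Y
  i=19: A-A =  0 → A
  i=20: M-Y = 14 → O
  i=21: T-W = 23 → X
  i=22: G-H = 25 → Z
  shifts repeat with period 6: YAOXZL

YAOXZL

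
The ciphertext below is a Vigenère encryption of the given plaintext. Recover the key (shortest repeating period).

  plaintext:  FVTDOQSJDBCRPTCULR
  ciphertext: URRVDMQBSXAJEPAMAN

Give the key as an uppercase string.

PWYS

  i= 0: U-F = 15 → P
  i= 1: R-V = 22 → W
  i= 2: R-T = 24 → Y
  i= 3: V-D = 18 → S
  i= 4: D-O = 15 → P
  i= 5: M-Q = 22 → W
  i= 6: Q-S = 24 → Y
  i= 7: B-J = 18 → S
  i= 8: S-D = 15 → P
  i= 9: X-B = 22 → W
  i=10: A-C = 24 → Y
  i=11: J-R = 18 → S
  i=12: E-P = 15 → P
  i=13: P-T = 22 → W
  i=14: A-C = 24 → Y
  i=15: M-U = 18 → S
  i=16: A-L = 15 → P
  i=17: N-R = 22 → W
  shifts repeat with period 4: PWYS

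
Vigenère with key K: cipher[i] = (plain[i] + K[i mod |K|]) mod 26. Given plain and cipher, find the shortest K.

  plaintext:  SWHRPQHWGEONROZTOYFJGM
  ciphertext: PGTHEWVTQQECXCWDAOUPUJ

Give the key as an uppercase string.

XKMQPGO

  i= 0: P-S = 23 → X
  i= 1: G-W = 10 → K
  i= 2: T-H = 12 → M
  i= 3: H-R = 16 → Q
  i= 4: E-P = 15 → P
  i= 5: W-Q =  6 → G
  i= 6: V-H = 14 → O
  i= 7: T-W = 23 → X
  i= 8: Q-G = 10 → K
  i= 9: Q-E = 12 → M
  i=10: E-O = 16 → Q
  i=11: C-N = 15 → P
  i=12: X-R =  6 → G
  i=13: C-O = 14 → O
  i=14: W-Z = 23 → X
  i=15: D-T = 10 → K
  i=16: A-O = 12 → M
  i=17: O-Y = 16 → Q
  i=18: U-F = 15 → P
  i=19: P-J =  6 → G
  i=20: U-G = 14 → O
  i=21: J-M = 23 → X
  shifts repeat with period 7: XKMQPGO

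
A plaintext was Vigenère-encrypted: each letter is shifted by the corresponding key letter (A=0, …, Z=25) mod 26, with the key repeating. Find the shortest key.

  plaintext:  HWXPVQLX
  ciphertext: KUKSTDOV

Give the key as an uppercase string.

  i= 0: K-H =  3 → D
  i= 1: U-W = 24 → Y
  i= 2: K-X = 13 → N
  i= 3: S-P =  3 → D
  i= 4: T-V = 24 → Y
  i= 5: D-Q = 13 → N
  i= 6: O-L =  3 → D
  i= 7: V-X = 24 → Y
  shifts repeat with period 3: DYN

DYN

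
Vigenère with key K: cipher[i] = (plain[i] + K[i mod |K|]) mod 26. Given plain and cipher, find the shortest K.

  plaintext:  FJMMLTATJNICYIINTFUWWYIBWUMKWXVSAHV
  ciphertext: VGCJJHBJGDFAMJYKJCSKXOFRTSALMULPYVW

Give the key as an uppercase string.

QXQXYOB

  i= 0: V-F = 16 → Q
  i= 1: G-J = 23 → X
  i= 2: C-M = 16 → Q
  i= 3: J-M = 23 → X
  i= 4: J-L = 24 → Y
  i= 5: H-T = 14 → O
  i= 6: B-A =  1 → B
  i= 7: J-T = 16 → Q
  i= 8: G-J = 23 → X
  i= 9: D-N = 16 → Q
  i=10: F-I = 23 → X
  i=11: A-C = 24 → Y
  i=12: M-Y = 14 → O
  i=13: J-I =  1 → B
  i=14: Y-I = 16 → Q
  i=15: K-N = 23 → X
  i=16: J-T = 16 → Q
  i=17: C-F = 23 → X
  i=18: S-U = 24 → Y
  i=19: K-W = 14 → O
  i=20: X-W =  1 → B
  i=21: O-Y = 16 → Q
  i=22: F-I = 23 → X
  i=23: R-B = 16 → Q
  i=24: T-W = 23 → X
  i=25: S-U = 24 → Y
  i=26: A-M = 14 → O
  i=27: L-K =  1 → B
  i=28: M-W = 16 → Q
  i=29: U-X = 23 → X
  i=30: L-V = 16 → Q
  i=31: P-S = 23 → X
  i=32: Y-A = 24 → Y
  i=33: V-H = 14 → O
  i=34: W-V =  1 → B
  shifts repeat with period 7: QXQXYOB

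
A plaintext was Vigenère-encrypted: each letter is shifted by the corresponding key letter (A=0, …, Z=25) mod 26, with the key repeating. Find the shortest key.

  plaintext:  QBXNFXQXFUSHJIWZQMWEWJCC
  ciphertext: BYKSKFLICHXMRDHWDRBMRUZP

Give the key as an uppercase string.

LXNFFIV

  i= 0: B-Q = 11 → L
  i= 1: Y-B = 23 → X
  i= 2: K-X = 13 → N
  i= 3: S-N =  5 → F
  i= 4: K-F =  5 → F
  i= 5: F-X =  8 → I
  i= 6: L-Q = 21 → V
  i= 7: I-X = 11 → L
  i= 8: C-F = 23 → X
  i= 9: H-U = 13 → N
  i=10: X-S =  5 → F
  i=11: M-H =  5 → F
  i=12: R-J =  8 → I
  i=13: D-I = 21 → V
  i=14: H-W = 11 → L
  i=15: W-Z = 23 → X
  i=16: D-Q = 13 → N
  i=17: R-M =  5 → F
  i=18: B-W =  5 → F
  i=19: M-E =  8 → I
  i=20: R-W = 21 → V
  i=21: U-J = 11 → L
  i=22: Z-C = 23 → X
  i=23: P-C = 13 → N
  shifts repeat with period 7: LXNFFIV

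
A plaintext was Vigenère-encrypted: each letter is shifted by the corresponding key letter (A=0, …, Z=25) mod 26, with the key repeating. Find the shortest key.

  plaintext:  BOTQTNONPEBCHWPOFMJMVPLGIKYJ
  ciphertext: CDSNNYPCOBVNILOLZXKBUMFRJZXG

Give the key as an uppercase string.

  i= 0: C-B =  1 → B
  i= 1: D-O = 15 → P
  i= 2: S-T = 25 → Z
  i= 3: N-Q = 23 → X
  i= 4: N-T = 20 → U
  i= 5: Y-N = 11 → L
  i= 6: P-O =  1 → B
  i= 7: C-N = 15 → P
  i= 8: O-P = 25 → Z
  i= 9: B-E = 23 → X
  i=10: V-B = 20 → U
  i=11: N-C = 11 → L
  i=12: I-H =  1 → B
  i=13: L-W = 15 → P
  i=14: O-P = 25 → Z
  i=15: L-O = 23 → X
  i=16: Z-F = 20 → U
  i=17: X-M = 11 → L
  i=18: K-J =  1 → B
  i=19: B-M = 15 → P
  i=20: U-V = 25 → Z
  i=21: M-P = 23 → X
  i=22: F-L = 20 → U
  i=23: R-G = 11 → L
  i=24: J-I =  1 → B
  i=25: Z-K = 15 → P
  i=26: X-Y = 25 → Z
  i=27: G-J = 23 → X
  shifts repeat with period 6: BPZXUL

BPZXUL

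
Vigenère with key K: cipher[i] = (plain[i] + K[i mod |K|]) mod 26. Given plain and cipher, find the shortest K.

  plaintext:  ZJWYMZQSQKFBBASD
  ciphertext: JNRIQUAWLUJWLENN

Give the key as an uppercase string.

KEV

  i= 0: J-Z = 10 → K
  i= 1: N-J =  4 → E
  i= 2: R-W = 21 → V
  i= 3: I-Y = 10 → K
  i= 4: Q-M =  4 → E
  i= 5: U-Z = 21 → V
  i= 6: A-Q = 10 → K
  i= 7: W-S =  4 → E
  i= 8: L-Q = 21 → V
  i= 9: U-K = 10 → K
  i=10: J-F =  4 → E
  i=11: W-B = 21 → V
  i=12: L-B = 10 → K
  i=13: E-A =  4 → E
  i=14: N-S = 21 → V
  i=15: N-D = 10 → K
  shifts repeat with period 3: KEV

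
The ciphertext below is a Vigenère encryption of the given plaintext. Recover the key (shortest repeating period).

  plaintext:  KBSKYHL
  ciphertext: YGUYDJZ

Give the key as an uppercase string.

OFC

  i= 0: Y-K = 14 → O
  i= 1: G-B =  5 → F
  i= 2: U-S =  2 → C
  i= 3: Y-K = 14 → O
  i= 4: D-Y =  5 → F
  i= 5: J-H =  2 → C
  i= 6: Z-L = 14 → O
  shifts repeat with period 3: OFC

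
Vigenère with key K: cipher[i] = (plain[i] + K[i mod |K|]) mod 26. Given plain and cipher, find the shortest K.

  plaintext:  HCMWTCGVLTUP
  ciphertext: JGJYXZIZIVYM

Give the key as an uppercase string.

  i= 0: J-H =  2 → C
  i= 1: G-C =  4 → E
  i= 2: J-M = 23 → X
  i= 3: Y-W =  2 → C
  i= 4: X-T =  4 → E
  i= 5: Z-C = 23 → X
  i= 6: I-G =  2 → C
  i= 7: Z-V =  4 → E
  i= 8: I-L = 23 → X
  i= 9: V-T =  2 → C
  i=10: Y-U =  4 → E
  i=11: M-P = 23 → X
  shifts repeat with period 3: CEX

CEX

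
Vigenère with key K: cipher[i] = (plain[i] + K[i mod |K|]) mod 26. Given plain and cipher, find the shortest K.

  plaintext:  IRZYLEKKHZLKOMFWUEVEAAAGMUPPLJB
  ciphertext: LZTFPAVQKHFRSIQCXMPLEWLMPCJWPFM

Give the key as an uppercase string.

  i= 0: L-I =  3 → D
  i= 1: Z-R =  8 → I
  i= 2: T-Z = 20 → U
  i= 3: F-Y =  7 → H
  i= 4: P-L =  4 → E
  i= 5: A-E = 22 → W
  i= 6: V-K = 11 → L
  i= 7: Q-K =  6 → G
  i= 8: K-H =  3 → D
  i= 9: H-Z =  8 → I
  i=10: F-L = 20 → U
  i=11: R-K =  7 → H
  i=12: S-O =  4 → E
  i=13: I-M = 22 → W
  i=14: Q-F = 11 → L
  i=15: C-W =  6 → G
  i=16: X-U =  3 → D
  i=17: M-E =  8 → I
  i=18: P-V = 20 → U
  i=19: L-E =  7 → H
  i=20: E-A =  4 → E
  i=21: W-A = 22 → W
  i=22: L-A = 11 → L
  i=23: M-G =  6 → G
  i=24: P-M =  3 → D
  i=25: C-U =  8 → I
  i=26: J-P = 20 → U
  i=27: W-P =  7 → H
  i=28: P-L =  4 → E
  i=29: F-J = 22 → W
  i=30: M-B = 11 → L
  shifts repeat with period 8: DIUHEWLG

DIUHEWLG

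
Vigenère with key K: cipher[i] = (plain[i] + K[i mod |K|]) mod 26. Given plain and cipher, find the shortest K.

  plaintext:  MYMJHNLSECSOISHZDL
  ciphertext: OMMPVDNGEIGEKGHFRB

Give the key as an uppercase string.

COAGOQ

  i= 0: O-M =  2 → C
  i= 1: M-Y = 14 → O
  i= 2: M-M =  0 → A
  i= 3: P-J =  6 → G
  i= 4: V-H = 14 → O
  i= 5: D-N = 16 → Q
  i= 6: N-L =  2 → C
  i= 7: G-S = 14 → O
  i= 8: E-E =  0 → A
  i= 9: I-C =  6 → G
  i=10: G-S = 14 → O
  i=11: E-O = 16 → Q
  i=12: K-I =  2 → C
  i=13: G-S = 14 → O
  i=14: H-H =  0 → A
  i=15: F-Z =  6 → G
  i=16: R-D = 14 → O
  i=17: B-L = 16 → Q
  shifts repeat with period 6: COAGOQ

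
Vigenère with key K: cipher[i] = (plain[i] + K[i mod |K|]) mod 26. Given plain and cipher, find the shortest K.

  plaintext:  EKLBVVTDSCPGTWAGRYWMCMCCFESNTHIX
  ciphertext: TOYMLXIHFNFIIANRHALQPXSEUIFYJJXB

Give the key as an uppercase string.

PENLQC

  i= 0: T-E = 15 → P
  i= 1: O-K =  4 → E
  i= 2: Y-L = 13 → N
  i= 3: M-B = 11 → L
  i= 4: L-V = 16 → Q
  i= 5: X-V =  2 → C
  i= 6: I-T = 15 → P
  i= 7: H-D =  4 → E
  i= 8: F-S = 13 → N
  i= 9: N-C = 11 → L
  i=10: F-P = 16 → Q
  i=11: I-G =  2 → C
  i=12: I-T = 15 → P
  i=13: A-W =  4 → E
  i=14: N-A = 13 → N
  i=15: R-G = 11 → L
  i=16: H-R = 16 → Q
  i=17: A-Y =  2 → C
  i=18: L-W = 15 → P
  i=19: Q-M =  4 → E
  i=20: P-C = 13 → N
  i=21: X-M = 11 → L
  i=22: S-C = 16 → Q
  i=23: E-C =  2 → C
  i=24: U-F = 15 → P
  i=25: I-E =  4 → E
  i=26: F-S = 13 → N
  i=27: Y-N = 11 → L
  i=28: J-T = 16 → Q
  i=29: J-H =  2 → C
  i=30: X-I = 15 → P
  i=31: B-X =  4 → E
  shifts repeat with period 6: PENLQC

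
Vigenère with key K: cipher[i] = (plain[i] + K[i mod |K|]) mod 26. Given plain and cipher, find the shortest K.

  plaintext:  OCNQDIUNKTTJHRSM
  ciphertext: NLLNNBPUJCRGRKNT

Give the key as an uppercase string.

ZJYXKTVH

  i= 0: N-O = 25 → Z
  i= 1: L-C =  9 → J
  i= 2: L-N = 24 → Y
  i= 3: N-Q = 23 → X
  i= 4: N-D = 10 → K
  i= 5: B-I = 19 → T
  i= 6: P-U = 21 → V
  i= 7: U-N =  7 → H
  i= 8: J-K = 25 → Z
  i= 9: C-T =  9 → J
  i=10: R-T = 24 → Y
  i=11: G-J = 23 → X
  i=12: R-H = 10 → K
  i=13: K-R = 19 → T
  i=14: N-S = 21 → V
  i=15: T-M =  7 → H
  shifts repeat with period 8: ZJYXKTVH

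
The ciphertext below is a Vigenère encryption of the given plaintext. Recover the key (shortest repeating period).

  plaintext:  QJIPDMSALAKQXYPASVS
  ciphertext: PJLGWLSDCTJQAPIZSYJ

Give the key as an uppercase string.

ZADRT

  i= 0: P-Q = 25 → Z
  i= 1: J-J =  0 → A
  i= 2: L-I =  3 → D
  i= 3: G-P = 17 → R
  i= 4: W-D = 19 → T
  i= 5: L-M = 25 → Z
  i= 6: S-S =  0 → A
  i= 7: D-A =  3 → D
  i= 8: C-L = 17 → R
  i= 9: T-A = 19 → T
  i=10: J-K = 25 → Z
  i=11: Q-Q =  0 → A
  i=12: A-X =  3 → D
  i=13: P-Y = 17 → R
  i=14: I-P = 19 → T
  i=15: Z-A = 25 → Z
  i=16: S-S =  0 → A
  i=17: Y-V =  3 → D
  i=18: J-S = 17 → R
  shifts repeat with period 5: ZADRT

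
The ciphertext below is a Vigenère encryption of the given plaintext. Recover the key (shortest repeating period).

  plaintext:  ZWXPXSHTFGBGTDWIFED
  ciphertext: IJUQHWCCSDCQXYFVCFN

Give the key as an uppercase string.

  i= 0: I-Z =  9 → J
  i= 1: J-W = 13 → N
  i= 2: U-X = 23 → X
  i= 3: Q-P =  1 → B
  i= 4: H-X = 10 → K
  i= 5: W-S =  4 → E
  i= 6: C-H = 21 → V
  i= 7: C-T =  9 → J
  i= 8: S-F = 13 → N
  i= 9: D-G = 23 → X
  i=10: C-B =  1 → B
  i=11: Q-G = 10 → K
  i=12: X-T =  4 → E
  i=13: Y-D = 21 → V
  i=14: F-W =  9 → J
  i=15: V-I = 13 → N
  i=16: C-F = 23 → X
  i=17: F-E =  1 → B
  i=18: N-D = 10 → K
  shifts repeat with period 7: JNXBKEV

JNXBKEV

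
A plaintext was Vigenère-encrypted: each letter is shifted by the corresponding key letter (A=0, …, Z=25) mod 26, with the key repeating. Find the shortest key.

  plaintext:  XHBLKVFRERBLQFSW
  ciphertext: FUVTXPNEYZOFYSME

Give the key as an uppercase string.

  i= 0: F-X =  8 → I
  i= 1: U-H = 13 → N
  i= 2: V-B = 20 → U
  i= 3: T-L =  8 → I
  i= 4: X-K = 13 → N
  i= 5: P-V = 20 → U
  i= 6: N-F =  8 → I
  i= 7: E-R = 13 → N
  i= 8: Y-E = 20 → U
  i= 9: Z-R =  8 → I
  i=10: O-B = 13 → N
  i=11: F-L = 20 → U
  i=12: Y-Q =  8 → I
  i=13: S-F = 13 → N
  i=14: M-S = 20 → U
  i=15: E-W =  8 → I
  shifts repeat with period 3: INU

INU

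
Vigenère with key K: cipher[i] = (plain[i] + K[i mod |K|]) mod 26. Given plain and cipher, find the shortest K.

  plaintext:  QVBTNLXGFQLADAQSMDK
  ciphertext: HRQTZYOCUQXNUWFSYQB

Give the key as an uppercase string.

  i= 0: H-Q = 17 → R
  i= 1: R-V = 22 → W
  i= 2: Q-B = 15 → P
  i= 3: T-T =  0 → A
  i= 4: Z-N = 12 → M
  i= 5: Y-L = 13 → N
  i= 6: O-X = 17 → R
  i= 7: C-G = 22 → W
  i= 8: U-F = 15 → P
  i= 9: Q-Q =  0 → A
  i=10: X-L = 12 → M
  i=11: N-A = 13 → N
  i=12: U-D = 17 → R
  i=13: W-A = 22 → W
  i=14: F-Q = 15 → P
  i=15: S-S =  0 → A
  i=16: Y-M = 12 → M
  i=17: Q-D = 13 → N
  i=18: B-K = 17 → R
  shifts repeat with period 6: RWPAMN

RWPAMN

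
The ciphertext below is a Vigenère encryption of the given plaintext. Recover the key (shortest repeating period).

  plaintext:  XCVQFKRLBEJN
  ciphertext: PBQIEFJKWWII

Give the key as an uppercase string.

  i= 0: P-X = 18 → S
  i= 1: B-C = 25 → Z
  i= 2: Q-V = 21 → V
  i= 3: I-Q = 18 → S
  i= 4: E-F = 25 → Z
  i= 5: F-K = 21 → V
  i= 6: J-R = 18 → S
  i= 7: K-L = 25 → Z
  i= 8: W-B = 21 → V
  i= 9: W-E = 18 → S
  i=10: I-J = 25 → Z
  i=11: I-N = 21 → V
  shifts repeat with period 3: SZV

SZV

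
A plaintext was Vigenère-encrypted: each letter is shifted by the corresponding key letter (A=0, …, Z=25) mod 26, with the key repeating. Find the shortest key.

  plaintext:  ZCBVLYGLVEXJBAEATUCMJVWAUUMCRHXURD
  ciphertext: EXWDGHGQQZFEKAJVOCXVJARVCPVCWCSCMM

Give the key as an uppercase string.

  i= 0: E-Z =  5 → F
  i= 1: X-C = 21 → V
  i= 2: W-B = 21 → V
  i= 3: D-V =  8 → I
  i= 4: G-L = 21 → V
  i= 5: H-Y =  9 → J
  i= 6: G-G =  0 → A
  i= 7: Q-L =  5 → F
  i= 8: Q-V = 21 → V
  i= 9: Z-E = 21 → V
  i=10: F-X =  8 → I
  i=11: E-J = 21 → V
  i=12: K-B =  9 → J
  i=13: A-A =  0 → A
  i=14: J-E =  5 → F
  i=15: V-A = 21 → V
  i=16: O-T = 21 → V
  i=17: C-U =  8 → I
  i=18: X-C = 21 → V
  i=19: V-M =  9 → J
  i=20: J-J =  0 → A
  i=21: A-V =  5 → F
  i=22: R-W = 21 → V
  i=23: V-A = 21 → V
  i=24: C-U =  8 → I
  i=25: P-U = 21 → V
  i=26: V-M =  9 → J
  i=27: C-C =  0 → A
  i=28: W-R =  5 → F
  i=29: C-H = 21 → V
  i=30: S-X = 21 → V
  i=31: C-U =  8 → I
  i=32: M-R = 21 → V
  i=33: M-D =  9 → J
  shifts repeat with period 7: FVVIVJA

FVVIVJA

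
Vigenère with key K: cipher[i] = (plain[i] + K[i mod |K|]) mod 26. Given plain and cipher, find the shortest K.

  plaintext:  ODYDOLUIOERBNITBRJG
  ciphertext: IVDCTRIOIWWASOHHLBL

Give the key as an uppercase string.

  i= 0: I-O = 20 → U
  i= 1: V-D = 18 → S
  i= 2: D-Y =  5 → F
  i= 3: C-D = 25 → Z
  i= 4: T-O =  5 → F
  i= 5: R-L =  6 → G
  i= 6: I-U = 14 → O
  i= 7: O-I =  6 → G
  i= 8: I-O = 20 → U
  i= 9: W-E = 18 → S
  i=10: W-R =  5 → F
  i=11: A-B = 25 → Z
  i=12: S-N =  5 → F
  i=13: O-I =  6 → G
  i=14: H-T = 14 → O
  i=15: H-B =  6 → G
  i=16: L-R = 20 → U
  i=17: B-J = 18 → S
  i=18: L-G =  5 → F
  shifts repeat with period 8: USFZFGOG

USFZFGOG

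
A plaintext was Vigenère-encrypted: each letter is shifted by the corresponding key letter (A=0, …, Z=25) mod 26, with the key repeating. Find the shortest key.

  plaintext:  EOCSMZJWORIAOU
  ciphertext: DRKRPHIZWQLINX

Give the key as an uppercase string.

  i= 0: D-E = 25 → Z
  i= 1: R-O =  3 → D
  i= 2: K-C =  8 → I
  i= 3: R-S = 25 → Z
  i= 4: P-M =  3 → D
  i= 5: H-Z =  8 → I
  i= 6: I-J = 25 → Z
  i= 7: Z-W =  3 → D
  i= 8: W-O =  8 → I
  i= 9: Q-R = 25 → Z
  i=10: L-I =  3 → D
  i=11: I-A =  8 → I
  i=12: N-O = 25 → Z
  i=13: X-U =  3 → D
  shifts repeat with period 3: ZDI

ZDI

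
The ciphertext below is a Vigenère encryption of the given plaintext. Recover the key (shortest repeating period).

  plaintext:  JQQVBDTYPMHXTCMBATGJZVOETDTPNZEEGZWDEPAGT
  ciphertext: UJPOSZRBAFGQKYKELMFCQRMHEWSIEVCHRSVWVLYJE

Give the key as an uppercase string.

  i= 0: U-J = 11 → L
  i= 1: J-Q = 19 → T
  i= 2: P-Q = 25 → Z
  i= 3: O-V = 19 → T
  i= 4: S-B = 17 → R
  i= 5: Z-D = 22 → W
  i= 6: R-T = 24 → Y
  i= 7: B-Y =  3 → D
  i= 8: A-P = 11 → L
  i= 9: F-M = 19 → T
  i=10: G-H = 25 → Z
  i=11: Q-X = 19 → T
  i=12: K-T = 17 → R
  i=13: Y-C = 22 → W
  i=14: K-M = 24 → Y
  i=15: E-B =  3 → D
  i=16: L-A = 11 → L
  i=17: M-T = 19 → T
  i=18: F-G = 25 → Z
  i=19: C-J = 19 → T
  i=20: Q-Z = 17 → R
  i=21: R-V = 22 → W
  i=22: M-O = 24 → Y
  i=23: H-E =  3 → D
  i=24: E-T = 11 → L
  i=25: W-D = 19 → T
  i=26: S-T = 25 → Z
  i=27: I-P = 19 → T
  i=28: E-N = 17 → R
  i=29: V-Z = 22 → W
  i=30: C-E = 24 → Y
  i=31: H-E =  3 → D
  i=32: R-G = 11 → L
  i=33: S-Z = 19 → T
  i=34: V-W = 25 → Z
  i=35: W-D = 19 → T
  i=36: V-E = 17 → R
  i=37: L-P = 22 → W
  i=38: Y-A = 24 → Y
  i=39: J-G =  3 → D
  i=40: E-T = 11 → L
  shifts repeat with period 8: LTZTRWYD

LTZTRWYD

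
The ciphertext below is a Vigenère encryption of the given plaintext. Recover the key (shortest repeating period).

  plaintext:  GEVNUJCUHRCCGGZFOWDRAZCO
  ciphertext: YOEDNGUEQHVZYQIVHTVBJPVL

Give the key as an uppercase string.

  i= 0: Y-G = 18 → S
  i= 1: O-E = 10 → K
  i= 2: E-V =  9 → J
  i= 3: D-N = 16 → Q
  i= 4: N-U = 19 → T
  i= 5: G-J = 23 → X
  i= 6: U-C = 18 → S
  i= 7: E-U = 10 → K
  i= 8: Q-H =  9 → J
  i= 9: H-R = 16 → Q
  i=10: V-C = 19 → T
  i=11: Z-C = 23 → X
  i=12: Y-G = 18 → S
  i=13: Q-G = 10 → K
  i=14: I-Z =  9 → J
  i=15: V-F = 16 → Q
  i=16: H-O = 19 → T
  i=17: T-W = 23 → X
  i=18: V-D = 18 → S
  i=19: B-R = 10 → K
  i=20: J-A =  9 → J
  i=21: P-Z = 16 → Q
  i=22: V-C = 19 → T
  i=23: L-O = 23 → X
  shifts repeat with period 6: SKJQTX

SKJQTX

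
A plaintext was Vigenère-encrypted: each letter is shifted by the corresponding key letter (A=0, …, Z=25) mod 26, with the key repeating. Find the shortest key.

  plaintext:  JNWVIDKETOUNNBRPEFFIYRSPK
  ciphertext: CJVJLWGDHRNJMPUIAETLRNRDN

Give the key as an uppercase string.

  i= 0: C-J = 19 → T
  i= 1: J-N = 22 → W
  i= 2: V-W = 25 → Z
  i= 3: J-V = 14 → O
  i= 4: L-I =  3 → D
  i= 5: W-D = 19 → T
  i= 6: G-K = 22 → W
  i= 7: D-E = 25 → Z
  i= 8: H-T = 14 → O
  i= 9: R-O =  3 → D
  i=10: N-U = 19 → T
  i=11: J-N = 22 → W
  i=12: M-N = 25 → Z
  i=13: P-B = 14 → O
  i=14: U-R =  3 → D
  i=15: I-P = 19 → T
  i=16: A-E = 22 → W
  i=17: E-F = 25 → Z
  i=18: T-F = 14 → O
  i=19: L-I =  3 → D
  i=20: R-Y = 19 → T
  i=21: N-R = 22 → W
  i=22: R-S = 25 → Z
  i=23: D-P = 14 → O
  i=24: N-K =  3 → D
  shifts repeat with period 5: TWZOD

TWZOD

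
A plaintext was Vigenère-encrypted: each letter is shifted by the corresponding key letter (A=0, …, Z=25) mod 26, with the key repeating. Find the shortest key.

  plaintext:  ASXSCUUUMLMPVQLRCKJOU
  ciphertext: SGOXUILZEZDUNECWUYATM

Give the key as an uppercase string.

  i= 0: S-A = 18 → S
  i= 1: G-S = 14 → O
  i= 2: O-X = 17 → R
  i= 3: X-S =  5 → F
  i= 4: U-C = 18 → S
  i= 5: I-U = 14 → O
  i= 6: L-U = 17 → R
  i= 7: Z-U =  5 → F
  i= 8: E-M = 18 → S
  i= 9: Z-L = 14 → O
  i=10: D-M = 17 → R
  i=11: U-P =  5 → F
  i=12: N-V = 18 → S
  i=13: E-Q = 14 → O
  i=14: C-L = 17 → R
  i=15: W-R =  5 → F
  i=16: U-C = 18 → S
  i=17: Y-K = 14 → O
  i=18: A-J = 17 → R
  i=19: T-O =  5 → F
  i=20: M-U = 18 → S
  shifts repeat with period 4: SORF

SORF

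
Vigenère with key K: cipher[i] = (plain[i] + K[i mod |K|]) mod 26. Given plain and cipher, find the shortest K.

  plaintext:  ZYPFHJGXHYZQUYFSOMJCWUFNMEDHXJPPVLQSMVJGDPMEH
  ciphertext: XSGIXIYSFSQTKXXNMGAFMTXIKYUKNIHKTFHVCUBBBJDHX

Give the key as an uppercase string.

YURDQZSV

  i= 0: X-Z = 24 → Y
  i= 1: S-Y = 20 → U
  i= 2: G-P = 17 → R
  i= 3: I-F =  3 → D
  i= 4: X-H = 16 → Q
  i= 5: I-J = 25 → Z
  i= 6: Y-G = 18 → S
  i= 7: S-X = 21 → V
  i= 8: F-H = 24 → Y
  i= 9: S-Y = 20 → U
  i=10: Q-Z = 17 → R
  i=11: T-Q =  3 → D
  i=12: K-U = 16 → Q
  i=13: X-Y = 25 → Z
  i=14: X-F = 18 → S
  i=15: N-S = 21 → V
  i=16: M-O = 24 → Y
  i=17: G-M = 20 → U
  i=18: A-J = 17 → R
  i=19: F-C =  3 → D
  i=20: M-W = 16 → Q
  i=21: T-U = 25 → Z
  i=22: X-F = 18 → S
  i=23: I-N = 21 → V
  i=24: K-M = 24 → Y
  i=25: Y-E = 20 → U
  i=26: U-D = 17 → R
  i=27: K-H =  3 → D
  i=28: N-X = 16 → Q
  i=29: I-J = 25 → Z
  i=30: H-P = 18 → S
  i=31: K-P = 21 → V
  i=32: T-V = 24 → Y
  i=33: F-L = 20 → U
  i=34: H-Q = 17 → R
  i=35: V-S =  3 → D
  i=36: C-M = 16 → Q
  i=37: U-V = 25 → Z
  i=38: B-J = 18 → S
  i=39: B-G = 21 → V
  i=40: B-D = 24 → Y
  i=41: J-P = 20 → U
  i=42: D-M = 17 → R
  i=43: H-E =  3 → D
  i=44: X-H = 16 → Q
  shifts repeat with period 8: YURDQZSV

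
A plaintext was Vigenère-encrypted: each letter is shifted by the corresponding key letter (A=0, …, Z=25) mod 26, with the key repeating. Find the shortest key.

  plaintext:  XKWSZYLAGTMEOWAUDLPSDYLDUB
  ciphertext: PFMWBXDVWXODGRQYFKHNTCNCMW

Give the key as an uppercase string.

  i= 0: P-X = 18 → S
  i= 1: F-K = 21 → V
  i= 2: M-W = 16 → Q
  i= 3: W-S =  4 → E
  i= 4: B-Z =  2 → C
  i= 5: X-Y = 25 → Z
  i= 6: D-L = 18 → S
  i= 7: V-A = 21 → V
  i= 8: W-G = 16 → Q
  i= 9: X-T =  4 → E
  i=10: O-M =  2 → C
  i=11: D-E = 25 → Z
  i=12: G-O = 18 → S
  i=13: R-W = 21 → V
  i=14: Q-A = 16 → Q
  i=15: Y-U =  4 → E
  i=16: F-D =  2 → C
  i=17: K-L = 25 → Z
  i=18: H-P = 18 → S
  i=19: N-S = 21 → V
  i=20: T-D = 16 → Q
  i=21: C-Y =  4 → E
  i=22: N-L =  2 → C
  i=23: C-D = 25 → Z
  i=24: M-U = 18 → S
  i=25: W-B = 21 → V
  shifts repeat with period 6: SVQECZ

SVQECZ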